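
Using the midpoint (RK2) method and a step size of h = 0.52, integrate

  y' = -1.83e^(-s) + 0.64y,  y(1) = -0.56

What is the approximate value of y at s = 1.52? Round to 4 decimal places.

-1.1056

Midpoint: k1 = f(s_n, y_n); k2 = f(s_n + h/2, y_n + (h/2)·k1); y_{n+1} = y_n + h·k2.
s=1.000000, y=-0.560000:
  k1 = f(1.000000, -0.560000) = -1.031619
  k2 = f(1.260000, -0.828221) = -1.049148
  y ← -0.560000 + 0.52·(-1.049148) = -1.105557
y(1.52) ≈ -1.1056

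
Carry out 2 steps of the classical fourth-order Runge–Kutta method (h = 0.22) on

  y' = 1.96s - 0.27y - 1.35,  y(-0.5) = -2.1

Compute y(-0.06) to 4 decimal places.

-2.6490

RK4: k1 = f(s_n, y_n); k2 = f(s_n + h/2, y_n + (h/2)·k1); k3 = f(s_n + h/2, y_n + (h/2)·k2); k4 = f(s_n + h, y_n + h·k3); y_{n+1} = y_n + (h/6)·(k1 + 2k2 + 2k3 + k4).
s=-0.500000, y=-2.100000:
  k1 = f(-0.500000, -2.100000) = -1.763000
  k2 = f(-0.390000, -2.293930) = -1.495039
  k3 = f(-0.390000, -2.264454) = -1.502997
  k4 = f(-0.280000, -2.430659) = -1.242522
  y ← -2.100000 + (0.22/6)·(k1 + 2k2 + 2k3 + k4) = -2.430058
s=-0.280000, y=-2.430058:
  k1 = f(-0.280000, -2.430058) = -1.242684
  k2 = f(-0.170000, -2.566754) = -0.990176
  k3 = f(-0.170000, -2.538978) = -0.997676
  k4 = f(-0.060000, -2.649547) = -0.752222
  y ← -2.430058 + (0.22/6)·(k1 + 2k2 + 2k3 + k4) = -2.648981
y(-0.06) ≈ -2.6490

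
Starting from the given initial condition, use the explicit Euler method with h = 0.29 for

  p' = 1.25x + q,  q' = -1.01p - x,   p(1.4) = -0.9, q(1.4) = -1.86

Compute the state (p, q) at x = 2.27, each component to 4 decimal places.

Euler on (p,q): p_{n+1} = p_n + h·p', q_{n+1} = q_n + h·q'.
1.400000: (-0.900000, -1.860000); f=(-0.110000, -0.491000) → (-0.931900, -2.002390)
1.690000: (-0.931900, -2.002390); f=(0.110110, -0.748781) → (-0.899968, -2.219536)
1.980000: (-0.899968, -2.219536); f=(0.255464, -1.071032) → (-0.825884, -2.530136)
(p(2.27), q(2.27)) ≈ (-0.8259, -2.5301)

-0.8259, -2.5301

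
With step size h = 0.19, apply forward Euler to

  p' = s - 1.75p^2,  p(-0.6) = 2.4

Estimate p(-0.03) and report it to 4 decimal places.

0.1851

Euler: p_{n+1} = p_n + h·f(s_n, p_n).
s=-0.600000, p=2.400000: f=-10.680000 → p ← 2.400000 + 0.19·(-10.680000) = 0.370800
s=-0.410000, p=0.370800: f=-0.650612 → p ← 0.370800 + 0.19·(-0.650612) = 0.247184
s=-0.220000, p=0.247184: f=-0.326925 → p ← 0.247184 + 0.19·(-0.326925) = 0.185068
p(-0.03) ≈ 0.1851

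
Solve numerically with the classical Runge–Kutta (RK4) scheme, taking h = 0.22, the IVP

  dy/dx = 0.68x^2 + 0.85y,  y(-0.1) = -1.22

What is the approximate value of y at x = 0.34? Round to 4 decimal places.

-1.7634

RK4: k1 = f(x_n, y_n); k2 = f(x_n + h/2, y_n + (h/2)·k1); k3 = f(x_n + h/2, y_n + (h/2)·k2); k4 = f(x_n + h, y_n + h·k3); y_{n+1} = y_n + (h/6)·(k1 + 2k2 + 2k3 + k4).
x=-0.100000, y=-1.220000:
  k1 = f(-0.100000, -1.220000) = -1.030200
  k2 = f(0.010000, -1.333322) = -1.133256
  k3 = f(0.010000, -1.344658) = -1.142891
  k4 = f(0.120000, -1.471436) = -1.240929
  y ← -1.220000 + (0.22/6)·(k1 + 2k2 + 2k3 + k4) = -1.470192
x=0.120000, y=-1.470192:
  k1 = f(0.120000, -1.470192) = -1.239871
  k2 = f(0.230000, -1.606578) = -1.329619
  k3 = f(0.230000, -1.616450) = -1.338011
  k4 = f(0.340000, -1.764555) = -1.421263
  y ← -1.470192 + (0.22/6)·(k1 + 2k2 + 2k3 + k4) = -1.763393
y(0.34) ≈ -1.7634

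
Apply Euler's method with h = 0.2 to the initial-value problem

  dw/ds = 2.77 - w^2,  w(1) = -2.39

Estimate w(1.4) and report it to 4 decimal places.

Euler: w_{n+1} = w_n + h·f(s_n, w_n).
s=1.000000, w=-2.390000: f=-2.942100 → w ← -2.390000 + 0.2·(-2.942100) = -2.978420
s=1.200000, w=-2.978420: f=-6.100986 → w ← -2.978420 + 0.2·(-6.100986) = -4.198617
w(1.4) ≈ -4.1986

-4.1986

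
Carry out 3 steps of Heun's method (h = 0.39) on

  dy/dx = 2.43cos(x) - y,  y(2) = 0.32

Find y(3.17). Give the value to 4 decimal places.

-1.3092

Heun: k1 = f(x_n, y_n); k2 = f(x_n + h, y_n + h·k1); y_{n+1} = y_n + (h/2)·(k1 + k2).
x=2.000000, y=0.320000:
  k1 = f(2.000000, 0.320000) = -1.331237
  k2 = f(2.390000, -0.199182) = -1.576181
  y ← 0.320000 + (0.39/2)·(-1.331237 + (-1.576181)) = -0.246947
x=2.390000, y=-0.246947:
  k1 = f(2.390000, -0.246947) = -1.528417
  k2 = f(2.780000, -0.843029) = -1.429834
  y ← -0.246947 + (0.39/2)·(-1.528417 + (-1.429834)) = -0.823805
x=2.780000, y=-0.823805:
  k1 = f(2.780000, -0.823805) = -1.449058
  k2 = f(3.170000, -1.388938) = -1.040082
  y ← -0.823805 + (0.39/2)·(-1.449058 + (-1.040082)) = -1.309188
y(3.17) ≈ -1.3092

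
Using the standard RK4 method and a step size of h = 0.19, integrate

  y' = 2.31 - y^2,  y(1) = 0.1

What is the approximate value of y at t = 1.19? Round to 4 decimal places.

0.5175

RK4: k1 = f(t_n, y_n); k2 = f(t_n + h/2, y_n + (h/2)·k1); k3 = f(t_n + h/2, y_n + (h/2)·k2); k4 = f(t_n + h, y_n + h·k3); y_{n+1} = y_n + (h/6)·(k1 + 2k2 + 2k3 + k4).
t=1.000000, y=0.100000:
  k1 = f(1.000000, 0.100000) = 2.300000
  k2 = f(1.095000, 0.318500) = 2.208558
  k3 = f(1.095000, 0.309813) = 2.214016
  k4 = f(1.190000, 0.520663) = 2.038910
  y ← 0.100000 + (0.19/6)·(k1 + 2k2 + 2k3 + k4) = 0.517495
y(1.19) ≈ 0.5175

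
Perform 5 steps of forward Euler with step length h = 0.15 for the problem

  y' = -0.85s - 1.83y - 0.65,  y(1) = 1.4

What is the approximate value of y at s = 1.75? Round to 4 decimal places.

Euler: y_{n+1} = y_n + h·f(s_n, y_n).
s=1.000000, y=1.400000: f=-4.062000 → y ← 1.400000 + 0.15·(-4.062000) = 0.790700
s=1.150000, y=0.790700: f=-3.074481 → y ← 0.790700 + 0.15·(-3.074481) = 0.329528
s=1.300000, y=0.329528: f=-2.358036 → y ← 0.329528 + 0.15·(-2.358036) = -0.024178
s=1.450000, y=-0.024178: f=-1.838255 → y ← -0.024178 + 0.15·(-1.838255) = -0.299916
s=1.600000, y=-0.299916: f=-1.461154 → y ← -0.299916 + 0.15·(-1.461154) = -0.519089
y(1.75) ≈ -0.5191

-0.5191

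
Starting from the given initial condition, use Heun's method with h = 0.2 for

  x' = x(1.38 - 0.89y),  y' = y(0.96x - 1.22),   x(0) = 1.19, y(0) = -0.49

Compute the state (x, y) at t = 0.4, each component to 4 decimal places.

2.4428, -0.5780

Heun on (x,y): k1 = f(t_n, state_n); k2 = f(t_n + h, state_n + h·k1); state_{n+1} = state_n + (h/2)·(k1 + k2).
0.000000: (1.190000, -0.490000)
  k1 = (2.161159, 0.038024)
  predictor → (1.622232, -0.482395)
  k2 = (2.935155, -0.162732)
  → (1.699631, -0.502471)
0.200000: (1.699631, -0.502471)
  k1 = (3.105565, -0.206840)
  predictor → (2.320744, -0.543839)
  k2 = (4.325906, -0.548143)
  → (2.442779, -0.577969)
(x(0.4), y(0.4)) ≈ (2.4428, -0.5780)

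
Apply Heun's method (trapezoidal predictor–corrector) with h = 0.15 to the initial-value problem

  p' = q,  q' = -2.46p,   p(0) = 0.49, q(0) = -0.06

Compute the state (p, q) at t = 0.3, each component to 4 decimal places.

0.4186, -0.4050

Heun on (p,q): k1 = f(t_n, state_n); k2 = f(t_n + h, state_n + h·k1); state_{n+1} = state_n + (h/2)·(k1 + k2).
0.000000: (0.490000, -0.060000)
  k1 = (-0.060000, -1.205400)
  predictor → (0.481000, -0.240810)
  k2 = (-0.240810, -1.183260)
  → (0.467439, -0.239149)
0.150000: (0.467439, -0.239149)
  k1 = (-0.239149, -1.149901)
  predictor → (0.431567, -0.411635)
  k2 = (-0.411635, -1.061654)
  → (0.418630, -0.405016)
(p(0.3), q(0.3)) ≈ (0.4186, -0.4050)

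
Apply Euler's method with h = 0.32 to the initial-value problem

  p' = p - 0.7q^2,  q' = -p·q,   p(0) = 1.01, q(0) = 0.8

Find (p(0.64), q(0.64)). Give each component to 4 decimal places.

1.5049, 0.3353

Euler on (p,q): p_{n+1} = p_n + h·p', q_{n+1} = q_n + h·q'.
0.000000: (1.010000, 0.800000); f=(0.562000, -0.808000) → (1.189840, 0.541440)
0.320000: (1.189840, 0.541440); f=(0.984630, -0.644227) → (1.504922, 0.335287)
(p(0.64), q(0.64)) ≈ (1.5049, 0.3353)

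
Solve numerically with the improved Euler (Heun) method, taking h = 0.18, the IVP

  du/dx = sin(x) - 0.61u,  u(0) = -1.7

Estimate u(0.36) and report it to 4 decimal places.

Heun: k1 = f(x_n, u_n); k2 = f(x_n + h, u_n + h·k1); u_{n+1} = u_n + (h/2)·(k1 + k2).
x=0.000000, u=-1.700000:
  k1 = f(0.000000, -1.700000) = 1.037000
  k2 = f(0.180000, -1.513340) = 1.102167
  u ← -1.700000 + (0.18/2)·(1.037000 + 1.102167) = -1.507475
x=0.180000, u=-1.507475:
  k1 = f(0.180000, -1.507475) = 1.098589
  k2 = f(0.360000, -1.309729) = 1.151209
  u ← -1.507475 + (0.18/2)·(1.098589 + 1.151209) = -1.304993
u(0.36) ≈ -1.3050

-1.3050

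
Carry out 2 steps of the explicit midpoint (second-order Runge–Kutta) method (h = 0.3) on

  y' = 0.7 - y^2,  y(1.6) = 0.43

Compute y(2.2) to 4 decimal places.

Midpoint: k1 = f(x_n, y_n); k2 = f(x_n + h/2, y_n + (h/2)·k1); y_{n+1} = y_n + h·k2.
x=1.600000, y=0.430000:
  k1 = f(1.600000, 0.430000) = 0.515100
  k2 = f(1.750000, 0.507265) = 0.442682
  y ← 0.430000 + 0.3·0.442682 = 0.562805
x=1.900000, y=0.562805:
  k1 = f(1.900000, 0.562805) = 0.383251
  k2 = f(2.050000, 0.620292) = 0.315237
  y ← 0.562805 + 0.3·0.315237 = 0.657376
y(2.2) ≈ 0.6574

0.6574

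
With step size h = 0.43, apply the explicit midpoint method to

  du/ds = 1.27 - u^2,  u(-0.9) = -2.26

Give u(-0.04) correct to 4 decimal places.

Midpoint: k1 = f(s_n, u_n); k2 = f(s_n + h/2, u_n + (h/2)·k1); u_{n+1} = u_n + h·k2.
s=-0.900000, u=-2.260000:
  k1 = f(-0.900000, -2.260000) = -3.837600
  k2 = f(-0.685000, -3.085084) = -8.247743
  u ← -2.260000 + 0.43·(-8.247743) = -5.806530
s=-0.470000, u=-5.806530:
  k1 = f(-0.470000, -5.806530) = -32.445786
  k2 = f(-0.255000, -12.782374) = -162.119076
  u ← -5.806530 + 0.43·(-162.119076) = -75.517732
u(-0.04) ≈ -75.5177

-75.5177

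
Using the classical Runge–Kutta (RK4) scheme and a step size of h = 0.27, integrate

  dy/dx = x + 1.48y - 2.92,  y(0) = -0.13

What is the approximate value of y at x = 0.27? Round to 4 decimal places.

RK4: k1 = f(x_n, y_n); k2 = f(x_n + h/2, y_n + (h/2)·k1); k3 = f(x_n + h/2, y_n + (h/2)·k2); k4 = f(x_n + h, y_n + h·k3); y_{n+1} = y_n + (h/6)·(k1 + 2k2 + 2k3 + k4).
x=0.000000, y=-0.130000:
  k1 = f(0.000000, -0.130000) = -3.112400
  k2 = f(0.135000, -0.550174) = -3.599258
  k3 = f(0.135000, -0.615900) = -3.696532
  k4 = f(0.270000, -1.128064) = -4.319534
  y ← -0.130000 + (0.27/6)·(k1 + 2k2 + 2k3 + k4) = -1.121058
y(0.27) ≈ -1.1211

-1.1211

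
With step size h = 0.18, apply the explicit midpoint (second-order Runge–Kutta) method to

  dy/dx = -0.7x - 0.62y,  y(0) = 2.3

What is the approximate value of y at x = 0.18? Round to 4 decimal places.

Midpoint: k1 = f(x_n, y_n); k2 = f(x_n + h/2, y_n + (h/2)·k1); y_{n+1} = y_n + h·k2.
x=0.000000, y=2.300000:
  k1 = f(0.000000, 2.300000) = -1.426000
  k2 = f(0.090000, 2.171660) = -1.409429
  y ← 2.300000 + 0.18·(-1.409429) = 2.046303
y(0.18) ≈ 2.0463

2.0463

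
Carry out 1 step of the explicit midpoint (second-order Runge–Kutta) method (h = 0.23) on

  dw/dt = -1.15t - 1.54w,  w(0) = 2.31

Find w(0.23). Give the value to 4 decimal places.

1.6063

Midpoint: k1 = f(t_n, w_n); k2 = f(t_n + h/2, w_n + (h/2)·k1); w_{n+1} = w_n + h·k2.
t=0.000000, w=2.310000:
  k1 = f(0.000000, 2.310000) = -3.557400
  k2 = f(0.115000, 1.900899) = -3.059634
  w ← 2.310000 + 0.23·(-3.059634) = 1.606284
w(0.23) ≈ 1.6063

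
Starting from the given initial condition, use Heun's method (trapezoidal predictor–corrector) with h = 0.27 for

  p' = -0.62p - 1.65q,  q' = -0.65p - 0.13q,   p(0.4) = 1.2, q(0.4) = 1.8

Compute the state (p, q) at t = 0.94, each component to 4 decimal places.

Heun on (p,q): k1 = f(t_n, state_n); k2 = f(t_n + h, state_n + h·k1); state_{n+1} = state_n + (h/2)·(k1 + k2).
0.400000: (1.200000, 1.800000)
  k1 = (-3.714000, -1.014000)
  predictor → (0.197220, 1.526220)
  k2 = (-2.640539, -0.326602)
  → (0.342137, 1.619019)
0.670000: (0.342137, 1.619019)
  k1 = (-2.883506, -0.432862)
  predictor → (-0.436409, 1.502146)
  k2 = (-2.207967, 0.088387)
  → (-0.345212, 1.572515)
(p(0.94), q(0.94)) ≈ (-0.3452, 1.5725)

-0.3452, 1.5725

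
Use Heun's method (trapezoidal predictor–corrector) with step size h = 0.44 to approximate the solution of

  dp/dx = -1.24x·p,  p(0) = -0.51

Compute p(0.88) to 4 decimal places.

Heun: k1 = f(x_n, p_n); k2 = f(x_n + h, p_n + h·k1); p_{n+1} = p_n + (h/2)·(k1 + k2).
x=0.000000, p=-0.510000:
  k1 = f(0.000000, -0.510000) = 0.000000
  k2 = f(0.440000, -0.510000) = 0.278256
  p ← -0.510000 + (0.44/2)·(0.000000 + 0.278256) = -0.448784
x=0.440000, p=-0.448784:
  k1 = f(0.440000, -0.448784) = 0.244856
  k2 = f(0.880000, -0.341047) = 0.372150
  p ← -0.448784 + (0.44/2)·(0.244856 + 0.372150) = -0.313042
p(0.88) ≈ -0.3130

-0.3130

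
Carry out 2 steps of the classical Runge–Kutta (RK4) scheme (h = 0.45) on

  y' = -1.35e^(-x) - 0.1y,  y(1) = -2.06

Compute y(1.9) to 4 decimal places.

-2.1627

RK4: k1 = f(x_n, y_n); k2 = f(x_n + h/2, y_n + (h/2)·k1); k3 = f(x_n + h/2, y_n + (h/2)·k2); k4 = f(x_n + h, y_n + h·k3); y_{n+1} = y_n + (h/6)·(k1 + 2k2 + 2k3 + k4).
x=1.000000, y=-2.060000:
  k1 = f(1.000000, -2.060000) = -0.290637
  k2 = f(1.225000, -2.125393) = -0.184034
  k3 = f(1.225000, -2.101408) = -0.186432
  k4 = f(1.450000, -2.143894) = -0.102280
  y ← -2.060000 + (0.45/6)·(k1 + 2k2 + 2k3 + k4) = -2.145039
x=1.450000, y=-2.145039:
  k1 = f(1.450000, -2.145039) = -0.102166
  k2 = f(1.675000, -2.168026) = -0.036063
  k3 = f(1.675000, -2.153153) = -0.037551
  k4 = f(1.900000, -2.161937) = 0.014276
  y ← -2.145039 + (0.45/6)·(k1 + 2k2 + 2k3 + k4) = -2.162673
y(1.9) ≈ -2.1627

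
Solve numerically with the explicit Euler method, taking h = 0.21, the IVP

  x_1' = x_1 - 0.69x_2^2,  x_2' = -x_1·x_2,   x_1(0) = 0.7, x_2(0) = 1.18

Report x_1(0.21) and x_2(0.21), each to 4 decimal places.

Euler on (x_1,x_2): x_1_{n+1} = x_1_n + h·x_1', x_2_{n+1} = x_2_n + h·x_2'.
0.000000: (0.700000, 1.180000); f=(-0.260756, -0.826000) → (0.645241, 1.006540)
(x_1(0.21), x_2(0.21)) ≈ (0.6452, 1.0065)

0.6452, 1.0065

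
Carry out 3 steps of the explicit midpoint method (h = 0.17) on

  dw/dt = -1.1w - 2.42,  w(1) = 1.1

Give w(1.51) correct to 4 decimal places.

Midpoint: k1 = f(t_n, w_n); k2 = f(t_n + h/2, w_n + (h/2)·k1); w_{n+1} = w_n + h·k2.
t=1.000000, w=1.100000:
  k1 = f(1.000000, 1.100000) = -3.630000
  k2 = f(1.085000, 0.791450) = -3.290595
  w ← 1.100000 + 0.17·(-3.290595) = 0.540599
t=1.170000, w=0.540599:
  k1 = f(1.170000, 0.540599) = -3.014659
  k2 = f(1.255000, 0.284353) = -2.732788
  w ← 0.540599 + 0.17·(-2.732788) = 0.076025
t=1.340000, w=0.076025:
  k1 = f(1.340000, 0.076025) = -2.503627
  k2 = f(1.425000, -0.136783) = -2.269538
  w ← 0.076025 + 0.17·(-2.269538) = -0.309797
w(1.51) ≈ -0.3098

-0.3098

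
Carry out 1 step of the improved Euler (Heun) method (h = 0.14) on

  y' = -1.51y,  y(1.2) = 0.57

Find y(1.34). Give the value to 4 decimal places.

Heun: k1 = f(x_n, y_n); k2 = f(x_n + h, y_n + h·k1); y_{n+1} = y_n + (h/2)·(k1 + k2).
x=1.200000, y=0.570000:
  k1 = f(1.200000, 0.570000) = -0.860700
  k2 = f(1.340000, 0.449502) = -0.678748
  y ← 0.570000 + (0.14/2)·(-0.860700 + (-0.678748)) = 0.462239
y(1.34) ≈ 0.4622

0.4622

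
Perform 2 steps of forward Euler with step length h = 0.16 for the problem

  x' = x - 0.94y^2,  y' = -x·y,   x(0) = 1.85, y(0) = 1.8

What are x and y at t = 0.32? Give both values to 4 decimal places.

1.6826, 0.9309

Euler on (x,y): x_{n+1} = x_n + h·x', y_{n+1} = y_n + h·y'.
0.000000: (1.850000, 1.800000); f=(-1.195600, -3.330000) → (1.658704, 1.267200)
0.160000: (1.658704, 1.267200); f=(0.149256, -2.101910) → (1.682585, 0.930894)
(x(0.32), y(0.32)) ≈ (1.6826, 0.9309)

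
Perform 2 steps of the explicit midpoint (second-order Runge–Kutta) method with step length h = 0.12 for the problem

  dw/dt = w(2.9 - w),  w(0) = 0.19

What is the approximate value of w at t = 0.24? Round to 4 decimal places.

Midpoint: k1 = f(t_n, w_n); k2 = f(t_n + h/2, w_n + (h/2)·k1); w_{n+1} = w_n + h·k2.
t=0.000000, w=0.190000:
  k1 = f(0.000000, 0.190000) = 0.514900
  k2 = f(0.060000, 0.220894) = 0.591798
  w ← 0.190000 + 0.12·0.591798 = 0.261016
t=0.120000, w=0.261016:
  k1 = f(0.120000, 0.261016) = 0.688817
  k2 = f(0.180000, 0.302345) = 0.785388
  w ← 0.261016 + 0.12·0.785388 = 0.355262
w(0.24) ≈ 0.3553

0.3553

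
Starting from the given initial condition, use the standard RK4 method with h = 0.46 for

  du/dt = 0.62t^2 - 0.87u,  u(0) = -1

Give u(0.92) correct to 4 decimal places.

-0.3159

RK4: k1 = f(t_n, u_n); k2 = f(t_n + h/2, u_n + (h/2)·k1); k3 = f(t_n + h/2, u_n + (h/2)·k2); k4 = f(t_n + h, u_n + h·k3); u_{n+1} = u_n + (h/6)·(k1 + 2k2 + 2k3 + k4).
t=0.000000, u=-1.000000:
  k1 = f(0.000000, -1.000000) = 0.870000
  k2 = f(0.230000, -0.799900) = 0.728711
  k3 = f(0.230000, -0.832396) = 0.756983
  k4 = f(0.460000, -0.651788) = 0.698247
  u ← -1.000000 + (0.46/6)·(k1 + 2k2 + 2k3 + k4) = -0.651961
t=0.460000, u=-0.651961:
  k1 = f(0.460000, -0.651961) = 0.698398
  k2 = f(0.690000, -0.491330) = 0.722639
  k3 = f(0.690000, -0.485754) = 0.717788
  k4 = f(0.920000, -0.321779) = 0.804715
  u ← -0.651961 + (0.46/6)·(k1 + 2k2 + 2k3 + k4) = -0.315857
u(0.92) ≈ -0.3159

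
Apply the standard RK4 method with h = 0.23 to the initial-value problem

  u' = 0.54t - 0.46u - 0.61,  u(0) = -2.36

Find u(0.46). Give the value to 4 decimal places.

RK4: k1 = f(t_n, u_n); k2 = f(t_n + h/2, u_n + (h/2)·k1); k3 = f(t_n + h/2, u_n + (h/2)·k2); k4 = f(t_n + h, u_n + h·k3); u_{n+1} = u_n + (h/6)·(k1 + 2k2 + 2k3 + k4).
t=0.000000, u=-2.360000:
  k1 = f(0.000000, -2.360000) = 0.475600
  k2 = f(0.115000, -2.305306) = 0.512541
  k3 = f(0.115000, -2.301058) = 0.510587
  k4 = f(0.230000, -2.242565) = 0.545780
  u ← -2.360000 + (0.23/6)·(k1 + 2k2 + 2k3 + k4) = -2.242407
t=0.230000, u=-2.242407:
  k1 = f(0.230000, -2.242407) = 0.545707
  k2 = f(0.345000, -2.179651) = 0.578939
  k3 = f(0.345000, -2.175829) = 0.577181
  k4 = f(0.460000, -2.109656) = 0.608842
  u ← -2.242407 + (0.23/6)·(k1 + 2k2 + 2k3 + k4) = -2.109514
u(0.46) ≈ -2.1095

-2.1095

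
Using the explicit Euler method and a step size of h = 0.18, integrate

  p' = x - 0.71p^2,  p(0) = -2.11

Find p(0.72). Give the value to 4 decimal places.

Euler: p_{n+1} = p_n + h·f(x_n, p_n).
x=0.000000, p=-2.110000: f=-3.160991 → p ← -2.110000 + 0.18·(-3.160991) = -2.678978
x=0.180000, p=-2.678978: f=-4.915617 → p ← -2.678978 + 0.18·(-4.915617) = -3.563789
x=0.360000, p=-3.563789: f=-8.657422 → p ← -3.563789 + 0.18·(-8.657422) = -5.122125
x=0.540000, p=-5.122125: f=-18.087680 → p ← -5.122125 + 0.18·(-18.087680) = -8.377908
p(0.72) ≈ -8.3779

-8.3779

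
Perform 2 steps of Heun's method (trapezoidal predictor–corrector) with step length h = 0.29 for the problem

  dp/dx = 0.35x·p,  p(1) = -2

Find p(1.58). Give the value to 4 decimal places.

Heun: k1 = f(x_n, p_n); k2 = f(x_n + h, p_n + h·k1); p_{n+1} = p_n + (h/2)·(k1 + k2).
x=1.000000, p=-2.000000:
  k1 = f(1.000000, -2.000000) = -0.700000
  k2 = f(1.290000, -2.203000) = -0.994654
  p ← -2.000000 + (0.29/2)·(-0.700000 + (-0.994654)) = -2.245725
x=1.290000, p=-2.245725:
  k1 = f(1.290000, -2.245725) = -1.013945
  k2 = f(1.580000, -2.539769) = -1.404492
  p ← -2.245725 + (0.29/2)·(-1.013945 + (-1.404492)) = -2.596398
p(1.58) ≈ -2.5964

-2.5964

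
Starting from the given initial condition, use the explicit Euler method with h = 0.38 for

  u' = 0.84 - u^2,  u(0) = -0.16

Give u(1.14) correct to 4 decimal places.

0.6989

Euler: u_{n+1} = u_n + h·f(t_n, u_n).
t=0.000000, u=-0.160000: f=0.814400 → u ← -0.160000 + 0.38·0.814400 = 0.149472
t=0.380000, u=0.149472: f=0.817658 → u ← 0.149472 + 0.38·0.817658 = 0.460182
t=0.760000, u=0.460182: f=0.628232 → u ← 0.460182 + 0.38·0.628232 = 0.698910
u(1.14) ≈ 0.6989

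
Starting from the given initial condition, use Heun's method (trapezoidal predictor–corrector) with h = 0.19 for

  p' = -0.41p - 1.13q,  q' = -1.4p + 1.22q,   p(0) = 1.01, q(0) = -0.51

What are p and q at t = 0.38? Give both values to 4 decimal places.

Heun on (p,q): k1 = f(t_n, state_n); k2 = f(t_n + h, state_n + h·k1); state_{n+1} = state_n + (h/2)·(k1 + k2).
0.000000: (1.010000, -0.510000)
  k1 = (0.162200, -2.036200)
  predictor → (1.040818, -0.896878)
  k2 = (0.586737, -2.551336)
  → (1.081149, -0.945816)
0.190000: (1.081149, -0.945816)
  k1 = (0.625501, -2.667504)
  predictor → (1.199994, -1.452642)
  k2 = (1.149488, -3.452215)
  → (1.249773, -1.527189)
(p(0.38), q(0.38)) ≈ (1.2498, -1.5272)

1.2498, -1.5272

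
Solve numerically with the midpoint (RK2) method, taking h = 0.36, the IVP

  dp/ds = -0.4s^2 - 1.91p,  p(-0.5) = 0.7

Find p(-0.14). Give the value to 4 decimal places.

Midpoint: k1 = f(s_n, p_n); k2 = f(s_n + h/2, p_n + (h/2)·k1); p_{n+1} = p_n + h·k2.
s=-0.500000, p=0.700000:
  k1 = f(-0.500000, 0.700000) = -1.437000
  k2 = f(-0.320000, 0.441340) = -0.883919
  p ← 0.700000 + 0.36·(-0.883919) = 0.381789
p(-0.14) ≈ 0.3818

0.3818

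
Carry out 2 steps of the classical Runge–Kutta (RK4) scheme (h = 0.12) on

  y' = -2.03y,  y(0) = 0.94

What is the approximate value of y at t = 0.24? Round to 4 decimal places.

RK4: k1 = f(t_n, y_n); k2 = f(t_n + h/2, y_n + (h/2)·k1); k3 = f(t_n + h/2, y_n + (h/2)·k2); k4 = f(t_n + h, y_n + h·k3); y_{n+1} = y_n + (h/6)·(k1 + 2k2 + 2k3 + k4).
t=0.000000, y=0.940000:
  k1 = f(0.000000, 0.940000) = -1.908200
  k2 = f(0.060000, 0.825508) = -1.675781
  k3 = f(0.060000, 0.839453) = -1.704090
  k4 = f(0.120000, 0.735509) = -1.493084
  y ← 0.940000 + (0.12/6)·(k1 + 2k2 + 2k3 + k4) = 0.736779
t=0.120000, y=0.736779:
  k1 = f(0.120000, 0.736779) = -1.495662
  k2 = f(0.180000, 0.647040) = -1.313491
  k3 = f(0.180000, 0.657970) = -1.335679
  k4 = f(0.240000, 0.576498) = -1.170291
  y ← 0.736779 + (0.12/6)·(k1 + 2k2 + 2k3 + k4) = 0.577494
y(0.24) ≈ 0.5775

0.5775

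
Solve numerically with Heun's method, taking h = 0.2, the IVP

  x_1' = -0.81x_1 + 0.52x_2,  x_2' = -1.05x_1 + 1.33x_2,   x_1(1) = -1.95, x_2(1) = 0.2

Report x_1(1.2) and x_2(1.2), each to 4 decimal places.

Heun on (x_1,x_2): k1 = f(t_n, state_n); k2 = f(t_n + h, state_n + h·k1); state_{n+1} = state_n + (h/2)·(k1 + k2).
1.000000: (-1.950000, 0.200000)
  k1 = (1.683500, 2.313500)
  predictor → (-1.613300, 0.662700)
  k2 = (1.651377, 2.575356)
  → (-1.616512, 0.688886)
(x_1(1.2), x_2(1.2)) ≈ (-1.6165, 0.6889)

-1.6165, 0.6889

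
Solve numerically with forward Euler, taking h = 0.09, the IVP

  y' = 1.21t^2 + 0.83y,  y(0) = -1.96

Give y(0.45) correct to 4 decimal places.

-2.7821

Euler: y_{n+1} = y_n + h·f(t_n, y_n).
t=0.000000, y=-1.960000: f=-1.626800 → y ← -1.960000 + 0.09·(-1.626800) = -2.106412
t=0.090000, y=-2.106412: f=-1.738521 → y ← -2.106412 + 0.09·(-1.738521) = -2.262879
t=0.180000, y=-2.262879: f=-1.838985 → y ← -2.262879 + 0.09·(-1.838985) = -2.428388
t=0.270000, y=-2.428388: f=-1.927353 → y ← -2.428388 + 0.09·(-1.927353) = -2.601849
t=0.360000, y=-2.601849: f=-2.002719 → y ← -2.601849 + 0.09·(-2.002719) = -2.782094
y(0.45) ≈ -2.7821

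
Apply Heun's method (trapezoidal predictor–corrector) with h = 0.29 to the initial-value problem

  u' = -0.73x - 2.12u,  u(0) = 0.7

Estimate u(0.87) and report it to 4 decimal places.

-0.0354

Heun: k1 = f(x_n, u_n); k2 = f(x_n + h, u_n + h·k1); u_{n+1} = u_n + (h/2)·(k1 + k2).
x=0.000000, u=0.700000:
  k1 = f(0.000000, 0.700000) = -1.484000
  k2 = f(0.290000, 0.269640) = -0.783337
  u ← 0.700000 + (0.29/2)·(-1.484000 + (-0.783337)) = 0.371236
x=0.290000, u=0.371236:
  k1 = f(0.290000, 0.371236) = -0.998721
  k2 = f(0.580000, 0.081607) = -0.596407
  u ← 0.371236 + (0.29/2)·(-0.998721 + (-0.596407)) = 0.139943
x=0.580000, u=0.139943:
  k1 = f(0.580000, 0.139943) = -0.720078
  k2 = f(0.870000, -0.068880) = -0.489074
  u ← 0.139943 + (0.29/2)·(-0.720078 + (-0.489074)) = -0.035384
u(0.87) ≈ -0.0354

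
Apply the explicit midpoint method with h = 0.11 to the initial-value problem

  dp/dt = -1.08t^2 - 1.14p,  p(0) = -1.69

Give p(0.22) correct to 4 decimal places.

Midpoint: k1 = f(t_n, p_n); k2 = f(t_n + h/2, p_n + (h/2)·k1); p_{n+1} = p_n + h·k2.
t=0.000000, p=-1.690000:
  k1 = f(0.000000, -1.690000) = 1.926600
  k2 = f(0.055000, -1.584037) = 1.802535
  p ← -1.690000 + 0.11·1.802535 = -1.491721
t=0.110000, p=-1.491721:
  k1 = f(0.110000, -1.491721) = 1.687494
  k2 = f(0.165000, -1.398909) = 1.565353
  p ← -1.491721 + 0.11·1.565353 = -1.319532
p(0.22) ≈ -1.3195

-1.3195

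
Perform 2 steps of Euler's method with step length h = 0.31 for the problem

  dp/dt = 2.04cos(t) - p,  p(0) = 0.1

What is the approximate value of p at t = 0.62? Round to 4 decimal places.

1.0862

Euler: p_{n+1} = p_n + h·f(t_n, p_n).
t=0.000000, p=0.100000: f=1.940000 → p ← 0.100000 + 0.31·1.940000 = 0.701400
t=0.310000, p=0.701400: f=1.241360 → p ← 0.701400 + 0.31·1.241360 = 1.086222
p(0.62) ≈ 1.0862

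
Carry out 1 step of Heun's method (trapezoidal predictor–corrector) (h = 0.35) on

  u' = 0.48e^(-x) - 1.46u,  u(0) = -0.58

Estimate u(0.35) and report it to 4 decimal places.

-0.2591

Heun: k1 = f(x_n, u_n); k2 = f(x_n + h, u_n + h·k1); u_{n+1} = u_n + (h/2)·(k1 + k2).
x=0.000000, u=-0.580000:
  k1 = f(0.000000, -0.580000) = 1.326800
  k2 = f(0.350000, -0.115620) = 0.507055
  u ← -0.580000 + (0.35/2)·(1.326800 + 0.507055) = -0.259075
u(0.35) ≈ -0.2591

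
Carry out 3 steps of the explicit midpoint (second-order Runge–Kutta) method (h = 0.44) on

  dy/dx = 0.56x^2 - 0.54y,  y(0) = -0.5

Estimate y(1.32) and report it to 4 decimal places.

0.1162

Midpoint: k1 = f(x_n, y_n); k2 = f(x_n + h/2, y_n + (h/2)·k1); y_{n+1} = y_n + h·k2.
x=0.000000, y=-0.500000:
  k1 = f(0.000000, -0.500000) = 0.270000
  k2 = f(0.220000, -0.440600) = 0.265028
  y ← -0.500000 + 0.44·0.265028 = -0.383388
x=0.440000, y=-0.383388:
  k1 = f(0.440000, -0.383388) = 0.315445
  k2 = f(0.660000, -0.313990) = 0.413490
  y ← -0.383388 + 0.44·0.413490 = -0.201452
x=0.880000, y=-0.201452:
  k1 = f(0.880000, -0.201452) = 0.542448
  k2 = f(1.100000, -0.082113) = 0.721941
  y ← -0.201452 + 0.44·0.721941 = 0.116202
y(1.32) ≈ 0.1162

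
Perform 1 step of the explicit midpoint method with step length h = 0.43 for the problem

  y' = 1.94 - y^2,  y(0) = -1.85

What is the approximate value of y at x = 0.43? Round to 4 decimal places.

-3.0383

Midpoint: k1 = f(x_n, y_n); k2 = f(x_n + h/2, y_n + (h/2)·k1); y_{n+1} = y_n + h·k2.
x=0.000000, y=-1.850000:
  k1 = f(0.000000, -1.850000) = -1.482500
  k2 = f(0.215000, -2.168738) = -2.763422
  y ← -1.850000 + 0.43·(-2.763422) = -3.038272
y(0.43) ≈ -3.0383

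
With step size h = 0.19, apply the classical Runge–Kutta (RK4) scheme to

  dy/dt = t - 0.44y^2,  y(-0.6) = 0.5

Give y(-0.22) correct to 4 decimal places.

RK4: k1 = f(t_n, y_n); k2 = f(t_n + h/2, y_n + (h/2)·k1); k3 = f(t_n + h/2, y_n + (h/2)·k2); k4 = f(t_n + h, y_n + h·k3); y_{n+1} = y_n + (h/6)·(k1 + 2k2 + 2k3 + k4).
t=-0.600000, y=0.500000:
  k1 = f(-0.600000, 0.500000) = -0.710000
  k2 = f(-0.505000, 0.432550) = -0.587324
  k3 = f(-0.505000, 0.444204) = -0.591820
  k4 = f(-0.410000, 0.387554) = -0.476087
  y ← 0.500000 + (0.19/6)·(k1 + 2k2 + 2k3 + k4) = 0.387761
t=-0.410000, y=0.387761:
  k1 = f(-0.410000, 0.387761) = -0.476158
  k2 = f(-0.315000, 0.342526) = -0.366623
  k3 = f(-0.315000, 0.352932) = -0.369807
  k4 = f(-0.220000, 0.317498) = -0.264354
  y ← 0.387761 + (0.19/6)·(k1 + 2k2 + 2k3 + k4) = 0.317671
y(-0.22) ≈ 0.3177

0.3177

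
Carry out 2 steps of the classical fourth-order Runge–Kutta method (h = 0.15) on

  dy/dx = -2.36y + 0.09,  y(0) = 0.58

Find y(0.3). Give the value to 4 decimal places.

RK4: k1 = f(x_n, y_n); k2 = f(x_n + h/2, y_n + (h/2)·k1); k3 = f(x_n + h/2, y_n + (h/2)·k2); k4 = f(x_n + h, y_n + h·k3); y_{n+1} = y_n + (h/6)·(k1 + 2k2 + 2k3 + k4).
x=0.000000, y=0.580000:
  k1 = f(0.000000, 0.580000) = -1.278800
  k2 = f(0.075000, 0.484090) = -1.052452
  k3 = f(0.075000, 0.501066) = -1.092516
  k4 = f(0.150000, 0.416123) = -0.892049
  y ← 0.580000 + (0.15/6)·(k1 + 2k2 + 2k3 + k4) = 0.418480
x=0.150000, y=0.418480:
  k1 = f(0.150000, 0.418480) = -0.897614
  k2 = f(0.225000, 0.351159) = -0.738736
  k3 = f(0.225000, 0.363075) = -0.766857
  k4 = f(0.300000, 0.303452) = -0.626146
  y ← 0.418480 + (0.15/6)·(k1 + 2k2 + 2k3 + k4) = 0.305107
y(0.3) ≈ 0.3051

0.3051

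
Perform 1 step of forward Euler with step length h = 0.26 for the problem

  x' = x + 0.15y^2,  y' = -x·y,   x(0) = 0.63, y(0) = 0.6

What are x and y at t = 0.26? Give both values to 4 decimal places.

0.8078, 0.5017

Euler on (x,y): x_{n+1} = x_n + h·x', y_{n+1} = y_n + h·y'.
0.000000: (0.630000, 0.600000); f=(0.684000, -0.378000) → (0.807840, 0.501720)
(x(0.26), y(0.26)) ≈ (0.8078, 0.5017)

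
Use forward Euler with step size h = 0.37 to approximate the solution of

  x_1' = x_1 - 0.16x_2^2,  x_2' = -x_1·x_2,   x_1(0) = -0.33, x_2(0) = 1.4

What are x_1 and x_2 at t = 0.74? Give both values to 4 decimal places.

Euler on (x_1,x_2): x_1_{n+1} = x_1_n + h·x_1', x_2_{n+1} = x_2_n + h·x_2'.
0.000000: (-0.330000, 1.400000); f=(-0.643600, 0.462000) → (-0.568132, 1.570940)
0.370000: (-0.568132, 1.570940); f=(-0.962988, 0.892501) → (-0.924438, 1.901165)
(x_1(0.74), x_2(0.74)) ≈ (-0.9244, 1.9012)

-0.9244, 1.9012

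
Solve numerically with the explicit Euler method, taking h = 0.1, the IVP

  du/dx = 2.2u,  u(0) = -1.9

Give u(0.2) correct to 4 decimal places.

-2.8280

Euler: u_{n+1} = u_n + h·f(x_n, u_n).
x=0.000000, u=-1.900000: f=-4.180000 → u ← -1.900000 + 0.1·(-4.180000) = -2.318000
x=0.100000, u=-2.318000: f=-5.099600 → u ← -2.318000 + 0.1·(-5.099600) = -2.827960
u(0.2) ≈ -2.8280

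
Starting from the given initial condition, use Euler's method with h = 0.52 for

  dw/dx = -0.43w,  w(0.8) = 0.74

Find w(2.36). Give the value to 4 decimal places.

Euler: w_{n+1} = w_n + h·f(x_n, w_n).
x=0.800000, w=0.740000: f=-0.318200 → w ← 0.740000 + 0.52·(-0.318200) = 0.574536
x=1.320000, w=0.574536: f=-0.247050 → w ← 0.574536 + 0.52·(-0.247050) = 0.446070
x=1.840000, w=0.446070: f=-0.191810 → w ← 0.446070 + 0.52·(-0.191810) = 0.346329
w(2.36) ≈ 0.3463

0.3463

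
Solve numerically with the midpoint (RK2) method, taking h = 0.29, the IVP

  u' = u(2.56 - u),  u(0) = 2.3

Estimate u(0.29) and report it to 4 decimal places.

2.4199

Midpoint: k1 = f(x_n, u_n); k2 = f(x_n + h/2, u_n + (h/2)·k1); u_{n+1} = u_n + h·k2.
x=0.000000, u=2.300000:
  k1 = f(0.000000, 2.300000) = 0.598000
  k2 = f(0.145000, 2.386710) = 0.413593
  u ← 2.300000 + 0.29·0.413593 = 2.419942
u(0.29) ≈ 2.4199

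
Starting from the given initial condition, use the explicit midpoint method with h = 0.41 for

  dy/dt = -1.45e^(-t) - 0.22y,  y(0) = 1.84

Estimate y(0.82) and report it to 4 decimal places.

Midpoint: k1 = f(t_n, y_n); k2 = f(t_n + h/2, y_n + (h/2)·k1); y_{n+1} = y_n + h·k2.
t=0.000000, y=1.840000:
  k1 = f(0.000000, 1.840000) = -1.854800
  k2 = f(0.205000, 1.459766) = -1.502387
  y ← 1.840000 + 0.41·(-1.502387) = 1.224021
t=0.410000, y=1.224021:
  k1 = f(0.410000, 1.224021) = -1.231578
  k2 = f(0.615000, 0.971548) = -0.997670
  y ← 1.224021 + 0.41·(-0.997670) = 0.814977
y(0.82) ≈ 0.8150

0.8150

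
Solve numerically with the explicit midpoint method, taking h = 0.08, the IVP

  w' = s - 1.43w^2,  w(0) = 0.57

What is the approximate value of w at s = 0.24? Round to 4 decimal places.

0.5030

Midpoint: k1 = f(s_n, w_n); k2 = f(s_n + h/2, w_n + (h/2)·k1); w_{n+1} = w_n + h·k2.
s=0.000000, w=0.570000:
  k1 = f(0.000000, 0.570000) = -0.464607
  k2 = f(0.040000, 0.551416) = -0.394805
  w ← 0.570000 + 0.08·(-0.394805) = 0.538416
s=0.080000, w=0.538416:
  k1 = f(0.080000, 0.538416) = -0.334545
  k2 = f(0.120000, 0.525034) = -0.274195
  w ← 0.538416 + 0.08·(-0.274195) = 0.516480
s=0.160000, w=0.516480:
  k1 = f(0.160000, 0.516480) = -0.221455
  k2 = f(0.200000, 0.507622) = -0.168482
  w ← 0.516480 + 0.08·(-0.168482) = 0.503001
w(0.24) ≈ 0.5030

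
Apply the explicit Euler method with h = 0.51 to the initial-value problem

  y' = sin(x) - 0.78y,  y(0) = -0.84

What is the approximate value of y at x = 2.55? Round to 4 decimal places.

Euler: y_{n+1} = y_n + h·f(x_n, y_n).
x=0.000000, y=-0.840000: f=0.655200 → y ← -0.840000 + 0.51·0.655200 = -0.505848
x=0.510000, y=-0.505848: f=0.882739 → y ← -0.505848 + 0.51·0.882739 = -0.055651
x=1.020000, y=-0.055651: f=0.895516 → y ← -0.055651 + 0.51·0.895516 = 0.401062
x=1.530000, y=0.401062: f=0.686340 → y ← 0.401062 + 0.51·0.686340 = 0.751095
x=2.040000, y=0.751095: f=0.306074 → y ← 0.751095 + 0.51·0.306074 = 0.907193
y(2.55) ≈ 0.9072

0.9072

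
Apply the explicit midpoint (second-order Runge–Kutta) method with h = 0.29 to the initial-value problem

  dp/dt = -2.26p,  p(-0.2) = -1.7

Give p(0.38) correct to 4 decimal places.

Midpoint: k1 = f(t_n, p_n); k2 = f(t_n + h/2, p_n + (h/2)·k1); p_{n+1} = p_n + h·k2.
t=-0.200000, p=-1.700000:
  k1 = f(-0.200000, -1.700000) = 3.842000
  k2 = f(-0.055000, -1.142910) = 2.582977
  p ← -1.700000 + 0.29·2.582977 = -0.950937
t=0.090000, p=-0.950937:
  k1 = f(0.090000, -0.950937) = 2.149117
  k2 = f(0.235000, -0.639315) = 1.444851
  p ← -0.950937 + 0.29·1.444851 = -0.531930
p(0.38) ≈ -0.5319

-0.5319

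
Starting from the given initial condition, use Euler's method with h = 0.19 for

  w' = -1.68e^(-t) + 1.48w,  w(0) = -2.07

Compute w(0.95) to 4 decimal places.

Euler: w_{n+1} = w_n + h·f(t_n, w_n).
t=0.000000, w=-2.070000: f=-4.743600 → w ← -2.070000 + 0.19·(-4.743600) = -2.971284
t=0.190000, w=-2.971284: f=-5.786792 → w ← -2.971284 + 0.19·(-5.786792) = -4.070774
t=0.380000, w=-4.070774: f=-7.173633 → w ← -4.070774 + 0.19·(-7.173633) = -5.433765
t=0.570000, w=-5.433765: f=-8.992055 → w ← -5.433765 + 0.19·(-8.992055) = -7.142255
t=0.760000, w=-7.142255: f=-11.356217 → w ← -7.142255 + 0.19·(-11.356217) = -9.299936
w(0.95) ≈ -9.2999

-9.2999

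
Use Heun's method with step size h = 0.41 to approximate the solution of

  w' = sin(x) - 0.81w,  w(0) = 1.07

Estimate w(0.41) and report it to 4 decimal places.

0.8554

Heun: k1 = f(x_n, w_n); k2 = f(x_n + h, w_n + h·k1); w_{n+1} = w_n + (h/2)·(k1 + k2).
x=0.000000, w=1.070000:
  k1 = f(0.000000, 1.070000) = -0.866700
  k2 = f(0.410000, 0.714653) = -0.180260
  w ← 1.070000 + (0.41/2)·(-0.866700 + (-0.180260)) = 0.855373
w(0.41) ≈ 0.8554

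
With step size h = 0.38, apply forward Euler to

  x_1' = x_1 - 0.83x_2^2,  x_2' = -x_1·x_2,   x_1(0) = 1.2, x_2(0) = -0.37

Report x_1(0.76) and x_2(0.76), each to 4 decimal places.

2.2129, -0.0779

Euler on (x_1,x_2): x_1_{n+1} = x_1_n + h·x_1', x_2_{n+1} = x_2_n + h·x_2'.
0.000000: (1.200000, -0.370000); f=(1.086373, 0.444000) → (1.612822, -0.201280)
0.380000: (1.612822, -0.201280); f=(1.579195, 0.324629) → (2.212916, -0.077921)
(x_1(0.76), x_2(0.76)) ≈ (2.2129, -0.0779)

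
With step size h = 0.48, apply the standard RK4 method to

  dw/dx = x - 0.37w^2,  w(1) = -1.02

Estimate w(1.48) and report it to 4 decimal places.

RK4: k1 = f(x_n, w_n); k2 = f(x_n + h/2, w_n + (h/2)·k1); k3 = f(x_n + h/2, w_n + (h/2)·k2); k4 = f(x_n + h, w_n + h·k3); w_{n+1} = w_n + (h/6)·(k1 + 2k2 + 2k3 + k4).
x=1.000000, w=-1.020000:
  k1 = f(1.000000, -1.020000) = 0.615052
  k2 = f(1.240000, -0.872388) = 0.958408
  k3 = f(1.240000, -0.789982) = 1.009093
  k4 = f(1.480000, -0.535635) = 1.373845
  w ← -1.020000 + (0.48/6)·(k1 + 2k2 + 2k3 + k4) = -0.546088
w(1.48) ≈ -0.5461

-0.5461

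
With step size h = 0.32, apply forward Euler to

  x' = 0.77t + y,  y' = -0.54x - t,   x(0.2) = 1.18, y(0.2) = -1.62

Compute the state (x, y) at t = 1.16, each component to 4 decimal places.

Euler on (x,y): x_{n+1} = x_n + h·x', y_{n+1} = y_n + h·y'.
0.200000: (1.180000, -1.620000); f=(-1.466000, -0.837200) → (0.710880, -1.887904)
0.520000: (0.710880, -1.887904); f=(-1.487504, -0.903875) → (0.234879, -2.177144)
0.840000: (0.234879, -2.177144); f=(-1.530344, -0.966835) → (-0.254831, -2.486531)
(x(1.16), y(1.16)) ≈ (-0.2548, -2.4865)

-0.2548, -2.4865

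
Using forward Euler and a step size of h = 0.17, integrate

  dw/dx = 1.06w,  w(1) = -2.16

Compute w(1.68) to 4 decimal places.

-4.1906

Euler: w_{n+1} = w_n + h·f(x_n, w_n).
x=1.000000, w=-2.160000: f=-2.289600 → w ← -2.160000 + 0.17·(-2.289600) = -2.549232
x=1.170000, w=-2.549232: f=-2.702186 → w ← -2.549232 + 0.17·(-2.702186) = -3.008604
x=1.340000, w=-3.008604: f=-3.189120 → w ← -3.008604 + 0.17·(-3.189120) = -3.550754
x=1.510000, w=-3.550754: f=-3.763799 → w ← -3.550754 + 0.17·(-3.763799) = -4.190600
w(1.68) ≈ -4.1906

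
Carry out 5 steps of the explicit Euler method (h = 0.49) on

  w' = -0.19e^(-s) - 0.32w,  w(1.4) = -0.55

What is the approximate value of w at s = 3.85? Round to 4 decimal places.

Euler: w_{n+1} = w_n + h·f(s_n, w_n).
s=1.400000, w=-0.550000: f=0.129147 → w ← -0.550000 + 0.49·0.129147 = -0.486718
s=1.890000, w=-0.486718: f=0.127046 → w ← -0.486718 + 0.49·0.127046 = -0.424466
s=2.380000, w=-0.424466: f=0.118244 → w ← -0.424466 + 0.49·0.118244 = -0.366526
s=2.870000, w=-0.366526: f=0.106515 → w ← -0.366526 + 0.49·0.106515 = -0.314333
s=3.360000, w=-0.314333: f=0.093987 → w ← -0.314333 + 0.49·0.093987 = -0.268280
w(3.85) ≈ -0.2683

-0.2683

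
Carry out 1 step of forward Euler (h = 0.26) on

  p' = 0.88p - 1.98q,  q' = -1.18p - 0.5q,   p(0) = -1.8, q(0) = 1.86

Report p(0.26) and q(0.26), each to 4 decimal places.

Euler on (p,q): p_{n+1} = p_n + h·p', q_{n+1} = q_n + h·q'.
0.000000: (-1.800000, 1.860000); f=(-5.266800, 1.194000) → (-3.169368, 2.170440)
(p(0.26), q(0.26)) ≈ (-3.1694, 2.1704)

-3.1694, 2.1704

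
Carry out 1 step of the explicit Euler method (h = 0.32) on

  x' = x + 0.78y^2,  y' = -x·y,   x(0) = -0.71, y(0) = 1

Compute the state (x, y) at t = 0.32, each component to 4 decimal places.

Euler on (x,y): x_{n+1} = x_n + h·x', y_{n+1} = y_n + h·y'.
0.000000: (-0.710000, 1.000000); f=(0.070000, 0.710000) → (-0.687600, 1.227200)
(x(0.32), y(0.32)) ≈ (-0.6876, 1.2272)

-0.6876, 1.2272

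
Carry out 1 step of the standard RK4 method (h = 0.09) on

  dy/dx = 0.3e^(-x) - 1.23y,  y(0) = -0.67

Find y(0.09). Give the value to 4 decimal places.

RK4: k1 = f(x_n, y_n); k2 = f(x_n + h/2, y_n + (h/2)·k1); k3 = f(x_n + h/2, y_n + (h/2)·k2); k4 = f(x_n + h, y_n + h·k3); y_{n+1} = y_n + (h/6)·(k1 + 2k2 + 2k3 + k4).
x=0.000000, y=-0.670000:
  k1 = f(0.000000, -0.670000) = 1.124100
  k2 = f(0.045000, -0.619416) = 1.048680
  k3 = f(0.045000, -0.622809) = 1.052855
  k4 = f(0.090000, -0.575243) = 0.981728
  y ← -0.670000 + (0.09/6)·(k1 + 2k2 + 2k3 + k4) = -0.575367
y(0.09) ≈ -0.5754

-0.5754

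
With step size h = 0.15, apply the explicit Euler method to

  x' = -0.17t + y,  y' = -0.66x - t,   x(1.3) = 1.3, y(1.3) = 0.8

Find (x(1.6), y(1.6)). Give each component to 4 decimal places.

Euler on (x,y): x_{n+1} = x_n + h·x', y_{n+1} = y_n + h·y'.
1.300000: (1.300000, 0.800000); f=(0.579000, -2.158000) → (1.386850, 0.476300)
1.450000: (1.386850, 0.476300); f=(0.229800, -2.365321) → (1.421320, 0.121502)
(x(1.6), y(1.6)) ≈ (1.4213, 0.1215)

1.4213, 0.1215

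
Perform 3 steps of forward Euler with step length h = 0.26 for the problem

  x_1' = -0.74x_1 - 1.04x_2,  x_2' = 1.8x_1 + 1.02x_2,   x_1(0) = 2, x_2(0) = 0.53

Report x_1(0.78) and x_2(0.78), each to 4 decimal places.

Euler on (x_1,x_2): x_1_{n+1} = x_1_n + h·x_1', x_2_{n+1} = x_2_n + h·x_2'.
0.000000: (2.000000, 0.530000); f=(-2.031200, 4.140600) → (1.471888, 1.606556)
0.260000: (1.471888, 1.606556); f=(-2.760015, 4.288086) → (0.754284, 2.721458)
0.520000: (0.754284, 2.721458); f=(-3.388487, 4.133599) → (-0.126723, 3.796194)
(x_1(0.78), x_2(0.78)) ≈ (-0.1267, 3.7962)

-0.1267, 3.7962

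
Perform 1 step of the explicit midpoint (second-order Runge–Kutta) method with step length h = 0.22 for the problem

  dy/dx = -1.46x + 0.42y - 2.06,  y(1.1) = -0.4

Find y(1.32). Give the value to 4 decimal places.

Midpoint: k1 = f(x_n, y_n); k2 = f(x_n + h/2, y_n + (h/2)·k1); y_{n+1} = y_n + h·k2.
x=1.100000, y=-0.400000:
  k1 = f(1.100000, -0.400000) = -3.834000
  k2 = f(1.210000, -0.821740) = -4.171731
  y ← -0.400000 + 0.22·(-4.171731) = -1.317781
y(1.32) ≈ -1.3178

-1.3178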